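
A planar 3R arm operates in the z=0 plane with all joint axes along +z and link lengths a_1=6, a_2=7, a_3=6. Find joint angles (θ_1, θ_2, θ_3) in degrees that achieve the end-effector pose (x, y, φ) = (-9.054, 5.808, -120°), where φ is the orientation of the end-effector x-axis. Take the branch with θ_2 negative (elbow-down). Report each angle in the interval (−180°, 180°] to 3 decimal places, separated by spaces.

wrist centre = target − a_3·(cos φ, sin φ) = (-6.0540, 11.0042)
cos θ_2 = (157.7423−6²−7²)/(2·6·7) = 0.8660; θ_2 = -30.0052° (elbow-down)
β = atan2(11.0042,-6.0540) = 118.8177°; ψ = atan2(-3.5006,12.0619) = -16.1836°
θ_1 = β − ψ = 135.0013°
θ_3 = φ − θ_1 − θ_2 = 135.0040° (wrapped to (-180°,180°])

135.001 -30.005 135.004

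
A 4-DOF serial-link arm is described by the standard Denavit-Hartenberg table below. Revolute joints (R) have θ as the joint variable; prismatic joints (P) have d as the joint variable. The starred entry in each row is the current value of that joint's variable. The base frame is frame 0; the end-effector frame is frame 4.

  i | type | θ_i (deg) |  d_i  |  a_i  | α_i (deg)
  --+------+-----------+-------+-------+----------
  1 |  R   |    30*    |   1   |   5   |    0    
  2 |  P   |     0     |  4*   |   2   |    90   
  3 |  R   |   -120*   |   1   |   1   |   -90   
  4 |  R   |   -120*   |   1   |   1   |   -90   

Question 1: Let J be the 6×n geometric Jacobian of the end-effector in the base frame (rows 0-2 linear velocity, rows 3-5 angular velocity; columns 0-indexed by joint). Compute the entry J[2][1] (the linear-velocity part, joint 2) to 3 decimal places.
prismatic axis z_1 = (0.0000,0.0000,1.0000)
J_v[:, 1] = z_1; J_ω[:, 1] = (0,0,0)
entry J[2][1] = 1.0000

1.000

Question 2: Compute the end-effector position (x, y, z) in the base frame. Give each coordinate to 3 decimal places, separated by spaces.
after link 1: o_1 = (4.3301, 2.5000, 1.0000)
after link 2: o_2 = (6.0622, 3.5000, 5.0000)
after link 3: o_3 = (6.1292, 2.3840, 4.1340)
after link 4: o_4 = (7.5287, 2.1920, 4.0670)

7.529 2.192 4.067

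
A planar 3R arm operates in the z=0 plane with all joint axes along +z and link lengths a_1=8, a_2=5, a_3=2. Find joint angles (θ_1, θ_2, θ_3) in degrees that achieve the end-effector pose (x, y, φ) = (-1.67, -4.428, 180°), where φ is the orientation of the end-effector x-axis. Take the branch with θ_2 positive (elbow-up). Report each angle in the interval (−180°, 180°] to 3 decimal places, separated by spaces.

-120.000 150.003 149.997

wrist centre = target − a_3·(cos φ, sin φ) = (0.3300, -4.4280)
cos θ_2 = (19.7161−8²−5²)/(2·8·5) = -0.8660; θ_2 = 150.0027° (elbow-up)
β = atan2(-4.4280,0.3300) = -85.7379°; ψ = atan2(2.4998,3.6698) = 34.2623°
θ_1 = β − ψ = -120.0001°
θ_3 = φ − θ_1 − θ_2 = 149.9974° (wrapped to (-180°,180°])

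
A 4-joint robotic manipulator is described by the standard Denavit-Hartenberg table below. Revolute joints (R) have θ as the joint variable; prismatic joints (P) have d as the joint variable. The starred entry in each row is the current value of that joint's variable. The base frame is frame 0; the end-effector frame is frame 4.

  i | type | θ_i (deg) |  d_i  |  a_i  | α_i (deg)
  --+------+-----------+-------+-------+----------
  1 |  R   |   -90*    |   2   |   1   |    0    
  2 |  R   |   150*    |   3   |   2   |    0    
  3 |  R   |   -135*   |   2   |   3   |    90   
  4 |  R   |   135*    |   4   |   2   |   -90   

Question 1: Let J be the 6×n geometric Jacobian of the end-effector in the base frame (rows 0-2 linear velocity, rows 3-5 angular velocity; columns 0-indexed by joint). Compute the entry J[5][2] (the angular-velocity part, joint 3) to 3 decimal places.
1.000

axis z_2 = (0.0000,0.0000,1.0000); lever o_n−o_2 = (-3.4533,-2.5670,3.4142)
cross product → J_v[:, 2] = (2.5670,-3.4533,0.0000)
J_ω[:, 2] = z_2
entry J[5][2] = 1.0000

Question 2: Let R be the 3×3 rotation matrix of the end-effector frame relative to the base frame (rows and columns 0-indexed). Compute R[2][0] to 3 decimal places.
0.707

End-effector x-axis (col 0 of R) = (-0.1830,0.6830,0.7071)
R[2][0] = 0.7071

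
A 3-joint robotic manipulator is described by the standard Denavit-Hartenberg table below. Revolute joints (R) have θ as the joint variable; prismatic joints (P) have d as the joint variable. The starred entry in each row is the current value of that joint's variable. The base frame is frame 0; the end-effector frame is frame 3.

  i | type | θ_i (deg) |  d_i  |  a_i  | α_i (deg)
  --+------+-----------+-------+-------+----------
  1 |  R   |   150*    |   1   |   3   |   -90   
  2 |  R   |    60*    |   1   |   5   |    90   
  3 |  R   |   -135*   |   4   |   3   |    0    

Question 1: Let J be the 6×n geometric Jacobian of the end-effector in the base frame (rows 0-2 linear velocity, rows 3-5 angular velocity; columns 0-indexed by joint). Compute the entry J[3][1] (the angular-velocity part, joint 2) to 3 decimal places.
-0.500

axis z_1 = (-0.5000,-0.8660,0.0000); lever o_n−o_1 = (-3.6858,3.4228,-0.4930)
cross product → J_v[:, 1] = (0.4270,-0.2465,-4.9034)
J_ω[:, 1] = z_1
entry J[3][1] = -0.5000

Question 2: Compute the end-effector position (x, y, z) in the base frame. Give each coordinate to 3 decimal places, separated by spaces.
after link 1: o_1 = (-2.5981, 1.5000, 1.0000)
after link 2: o_2 = (-5.2631, 1.8840, -3.3301)
after link 3: o_3 = (-6.2839, 4.9228, 0.5070)

-6.284 4.923 0.507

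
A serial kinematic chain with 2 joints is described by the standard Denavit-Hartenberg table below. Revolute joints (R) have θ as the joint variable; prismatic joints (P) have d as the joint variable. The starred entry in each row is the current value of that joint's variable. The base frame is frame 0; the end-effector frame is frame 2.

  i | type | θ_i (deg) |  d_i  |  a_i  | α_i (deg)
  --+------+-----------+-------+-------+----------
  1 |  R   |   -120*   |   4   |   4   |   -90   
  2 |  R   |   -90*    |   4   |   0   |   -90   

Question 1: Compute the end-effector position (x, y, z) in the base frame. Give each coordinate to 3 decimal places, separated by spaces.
1.464 -5.464 4.000

after link 1: o_1 = (-2.0000, -3.4641, 4.0000)
after link 2: o_2 = (1.4641, -5.4641, 4.0000)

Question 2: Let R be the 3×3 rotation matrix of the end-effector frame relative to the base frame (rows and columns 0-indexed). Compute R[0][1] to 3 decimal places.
End-effector y-axis (col 1 of R) = (-0.8660,0.5000,-0.0000)
R[0][1] = -0.8660

-0.866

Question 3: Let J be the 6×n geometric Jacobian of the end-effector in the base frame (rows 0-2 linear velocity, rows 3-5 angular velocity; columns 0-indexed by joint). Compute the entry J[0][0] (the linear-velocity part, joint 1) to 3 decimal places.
axis z_0 = ẑ; lever o_n−o_0 = (1.4641,-5.4641,4.0000)
cross product → J_v[:, 0] = (5.4641,1.4641,-0.0000)
J_ω[:, 0] = z_0
entry J[0][0] = 5.4641

5.464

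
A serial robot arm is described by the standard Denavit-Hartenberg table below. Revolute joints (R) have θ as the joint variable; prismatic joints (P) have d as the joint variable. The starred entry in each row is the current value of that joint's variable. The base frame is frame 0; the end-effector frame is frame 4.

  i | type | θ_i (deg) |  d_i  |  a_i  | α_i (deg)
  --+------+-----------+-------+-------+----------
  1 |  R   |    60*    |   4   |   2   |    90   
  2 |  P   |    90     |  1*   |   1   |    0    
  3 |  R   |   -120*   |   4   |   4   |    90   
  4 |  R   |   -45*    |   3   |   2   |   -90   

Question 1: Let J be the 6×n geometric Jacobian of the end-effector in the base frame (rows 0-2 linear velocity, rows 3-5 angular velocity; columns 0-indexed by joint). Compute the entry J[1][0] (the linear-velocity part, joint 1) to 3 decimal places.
axis z_0 = ẑ; lever o_n−o_0 = (5.6998,2.7008,-0.3052)
cross product → J_v[:, 0] = (-2.7008,5.6998,0.0000)
J_ω[:, 0] = z_0
entry J[1][0] = 5.6998

5.700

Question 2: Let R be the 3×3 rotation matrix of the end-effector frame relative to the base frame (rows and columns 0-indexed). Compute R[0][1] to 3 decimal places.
End-effector y-axis (col 1 of R) = (0.2500,0.4330,0.8660)
R[0][1] = 0.2500

0.250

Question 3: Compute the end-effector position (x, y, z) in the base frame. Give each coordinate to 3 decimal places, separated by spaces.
after link 1: o_1 = (1.0000, 1.7321, 4.0000)
after link 2: o_2 = (1.8660, 1.2321, 5.0000)
after link 3: o_3 = (7.0622, 2.2321, 3.0000)
after link 4: o_4 = (5.6998, 2.7008, -0.3052)

5.700 2.701 -0.305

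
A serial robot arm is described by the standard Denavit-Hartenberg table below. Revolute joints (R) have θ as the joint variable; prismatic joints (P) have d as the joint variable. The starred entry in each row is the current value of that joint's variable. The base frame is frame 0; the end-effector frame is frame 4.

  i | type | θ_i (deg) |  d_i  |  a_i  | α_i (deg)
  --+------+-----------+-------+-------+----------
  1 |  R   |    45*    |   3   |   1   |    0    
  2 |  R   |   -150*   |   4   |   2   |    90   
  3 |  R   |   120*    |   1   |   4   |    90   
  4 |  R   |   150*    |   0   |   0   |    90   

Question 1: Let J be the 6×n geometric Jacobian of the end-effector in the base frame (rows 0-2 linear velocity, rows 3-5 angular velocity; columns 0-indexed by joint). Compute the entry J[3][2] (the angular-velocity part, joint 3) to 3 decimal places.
axis z_2 = (-0.9659,0.2588,0.0000); lever o_n−o_2 = (-0.4483,2.1907,3.4641)
cross product → J_v[:, 2] = (0.8966,3.3461,-2.0000)
J_ω[:, 2] = z_2
entry J[3][2] = -0.9659

-0.966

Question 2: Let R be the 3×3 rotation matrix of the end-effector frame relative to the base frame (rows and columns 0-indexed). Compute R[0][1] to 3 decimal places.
End-effector y-axis (col 1 of R) = (-0.2241,-0.8365,0.5000)
R[0][1] = -0.2241

-0.224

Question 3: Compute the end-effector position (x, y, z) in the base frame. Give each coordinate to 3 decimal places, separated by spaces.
-0.259 0.966 10.464

after link 1: o_1 = (0.7071, 0.7071, 3.0000)
after link 2: o_2 = (0.1895, -1.2247, 7.0000)
after link 3: o_3 = (-0.2588, 0.9659, 10.4641)
after link 4: o_4 = (-0.2588, 0.9659, 10.4641)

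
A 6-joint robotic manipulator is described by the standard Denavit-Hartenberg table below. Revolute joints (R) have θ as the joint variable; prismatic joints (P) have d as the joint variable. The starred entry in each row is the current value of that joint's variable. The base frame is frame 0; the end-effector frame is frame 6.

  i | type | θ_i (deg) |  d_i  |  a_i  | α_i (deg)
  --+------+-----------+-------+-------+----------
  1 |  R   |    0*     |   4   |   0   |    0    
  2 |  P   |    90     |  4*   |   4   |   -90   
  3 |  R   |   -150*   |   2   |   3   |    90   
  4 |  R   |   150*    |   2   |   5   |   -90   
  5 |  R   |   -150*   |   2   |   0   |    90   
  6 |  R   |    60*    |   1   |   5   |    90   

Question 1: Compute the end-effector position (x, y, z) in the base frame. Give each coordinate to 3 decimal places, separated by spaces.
2.315 4.702 4.842

after link 1: o_1 = (0.0000, 0.0000, 4.0000)
after link 2: o_2 = (0.0000, 4.0000, 8.0000)
after link 3: o_3 = (-2.0000, 1.4019, 9.5000)
after link 4: o_4 = (-4.5000, 4.1519, 5.6029)
after link 5: o_5 = (-2.7679, 5.0179, 5.1029)
after link 6: o_6 = (2.3146, 4.7022, 4.8418)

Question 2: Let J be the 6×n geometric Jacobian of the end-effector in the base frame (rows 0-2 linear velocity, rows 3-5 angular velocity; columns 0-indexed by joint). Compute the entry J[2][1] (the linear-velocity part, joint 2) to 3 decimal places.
1.000

prismatic axis z_1 = (0.0000,0.0000,1.0000)
J_v[:, 1] = z_1; J_ω[:, 1] = (0,0,0)
entry J[2][1] = 1.0000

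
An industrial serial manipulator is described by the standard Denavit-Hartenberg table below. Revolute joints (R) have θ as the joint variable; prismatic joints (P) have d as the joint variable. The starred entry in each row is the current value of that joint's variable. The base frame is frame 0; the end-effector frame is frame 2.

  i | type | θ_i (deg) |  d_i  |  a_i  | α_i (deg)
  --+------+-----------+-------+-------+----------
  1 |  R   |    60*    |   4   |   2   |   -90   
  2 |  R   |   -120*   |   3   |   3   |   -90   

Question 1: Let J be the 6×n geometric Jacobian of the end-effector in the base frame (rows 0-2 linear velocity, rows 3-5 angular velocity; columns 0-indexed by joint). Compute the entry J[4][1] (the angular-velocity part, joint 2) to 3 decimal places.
axis z_1 = (-0.8660,0.5000,0.0000); lever o_n−o_1 = (-3.3481,0.2010,2.5981)
cross product → J_v[:, 1] = (1.2990,2.2500,1.5000)
J_ω[:, 1] = z_1
entry J[4][1] = 0.5000

0.500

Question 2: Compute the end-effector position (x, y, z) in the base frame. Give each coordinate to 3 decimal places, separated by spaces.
after link 1: o_1 = (1.0000, 1.7321, 4.0000)
after link 2: o_2 = (-2.3481, 1.9330, 6.5981)

-2.348 1.933 6.598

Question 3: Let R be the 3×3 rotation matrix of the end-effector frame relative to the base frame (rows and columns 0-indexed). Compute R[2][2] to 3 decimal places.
End-effector z-axis (col 2 of R) = (0.4330,0.7500,0.5000)
R[2][2] = 0.5000

0.500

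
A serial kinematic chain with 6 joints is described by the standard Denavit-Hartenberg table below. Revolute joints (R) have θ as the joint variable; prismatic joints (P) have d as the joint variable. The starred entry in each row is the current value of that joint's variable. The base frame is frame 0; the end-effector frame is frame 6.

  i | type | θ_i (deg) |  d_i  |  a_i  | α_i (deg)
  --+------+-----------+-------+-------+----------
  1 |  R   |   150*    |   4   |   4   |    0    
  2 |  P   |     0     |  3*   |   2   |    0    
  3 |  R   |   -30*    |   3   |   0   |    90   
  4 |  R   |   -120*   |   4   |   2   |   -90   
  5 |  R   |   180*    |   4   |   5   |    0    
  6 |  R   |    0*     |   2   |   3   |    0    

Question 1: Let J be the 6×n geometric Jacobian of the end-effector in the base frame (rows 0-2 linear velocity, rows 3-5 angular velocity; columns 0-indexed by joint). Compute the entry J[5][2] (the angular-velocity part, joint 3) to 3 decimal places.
axis z_2 = (0.0000,0.0000,1.0000); lever o_n−o_2 = (-0.6340,9.0981,5.1962)
cross product → J_v[:, 2] = (-9.0981,-0.6340,0.0000)
J_ω[:, 2] = z_2
entry J[5][2] = 1.0000

1.000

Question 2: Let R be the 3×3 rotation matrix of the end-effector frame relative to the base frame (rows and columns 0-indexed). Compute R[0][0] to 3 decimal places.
-0.250

End-effector x-axis (col 0 of R) = (-0.2500,0.4330,0.8660)
R[0][0] = -0.2500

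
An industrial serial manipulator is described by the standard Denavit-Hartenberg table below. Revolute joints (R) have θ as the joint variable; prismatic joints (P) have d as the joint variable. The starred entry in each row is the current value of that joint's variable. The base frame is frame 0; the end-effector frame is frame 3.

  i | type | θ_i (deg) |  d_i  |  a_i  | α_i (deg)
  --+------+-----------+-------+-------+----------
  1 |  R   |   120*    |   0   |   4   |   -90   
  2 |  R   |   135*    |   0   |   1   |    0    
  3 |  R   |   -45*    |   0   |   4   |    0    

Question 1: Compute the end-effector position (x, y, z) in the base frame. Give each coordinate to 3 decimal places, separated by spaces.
-1.646 2.852 -4.707

after link 1: o_1 = (-2.0000, 3.4641, 0.0000)
after link 2: o_2 = (-1.6464, 2.8517, -0.7071)
after link 3: o_3 = (-1.6464, 2.8517, -4.7071)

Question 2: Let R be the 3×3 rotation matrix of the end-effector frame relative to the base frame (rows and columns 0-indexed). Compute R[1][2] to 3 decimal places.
End-effector z-axis (col 2 of R) = (-0.8660,-0.5000,0.0000)
R[1][2] = -0.5000

-0.500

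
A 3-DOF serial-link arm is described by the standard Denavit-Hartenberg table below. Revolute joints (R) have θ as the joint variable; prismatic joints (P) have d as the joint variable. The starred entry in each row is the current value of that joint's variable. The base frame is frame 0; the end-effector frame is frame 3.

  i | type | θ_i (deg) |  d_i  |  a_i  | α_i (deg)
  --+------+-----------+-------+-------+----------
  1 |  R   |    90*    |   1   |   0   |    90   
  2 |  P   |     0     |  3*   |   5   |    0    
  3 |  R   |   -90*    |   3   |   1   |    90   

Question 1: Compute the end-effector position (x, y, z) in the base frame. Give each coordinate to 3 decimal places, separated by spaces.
after link 1: o_1 = (0.0000, 0.0000, 1.0000)
after link 2: o_2 = (3.0000, 5.0000, 1.0000)
after link 3: o_3 = (6.0000, 5.0000, 0.0000)

6.000 5.000 0.000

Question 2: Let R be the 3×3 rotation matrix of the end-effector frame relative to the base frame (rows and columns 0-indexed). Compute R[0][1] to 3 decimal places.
1.000

End-effector y-axis (col 1 of R) = (1.0000,0.0000,0.0000)
R[0][1] = 1.0000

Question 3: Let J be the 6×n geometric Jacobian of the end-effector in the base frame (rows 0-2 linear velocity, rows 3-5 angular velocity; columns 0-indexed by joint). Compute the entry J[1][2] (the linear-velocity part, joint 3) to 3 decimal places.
axis z_2 = (1.0000,-0.0000,0.0000); lever o_n−o_2 = (3.0000,0.0000,-1.0000)
cross product → J_v[:, 2] = (0.0000,1.0000,0.0000)
J_ω[:, 2] = z_2
entry J[1][2] = 1.0000

1.000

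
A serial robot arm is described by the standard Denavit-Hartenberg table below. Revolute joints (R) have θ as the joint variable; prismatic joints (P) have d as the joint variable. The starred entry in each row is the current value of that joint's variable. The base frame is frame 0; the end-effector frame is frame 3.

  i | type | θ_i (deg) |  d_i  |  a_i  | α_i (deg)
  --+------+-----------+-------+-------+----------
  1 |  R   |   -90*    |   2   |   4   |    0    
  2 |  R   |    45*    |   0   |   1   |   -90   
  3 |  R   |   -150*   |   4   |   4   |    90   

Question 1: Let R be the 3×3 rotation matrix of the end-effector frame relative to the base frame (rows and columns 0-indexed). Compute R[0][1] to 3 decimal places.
0.707

End-effector y-axis (col 1 of R) = (0.7071,0.7071,0.0000)
R[0][1] = 0.7071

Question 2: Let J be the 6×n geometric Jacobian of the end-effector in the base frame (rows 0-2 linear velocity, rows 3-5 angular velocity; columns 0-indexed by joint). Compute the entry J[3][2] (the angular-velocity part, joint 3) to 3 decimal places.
axis z_2 = (0.7071,0.7071,0.0000); lever o_n−o_2 = (0.3789,5.2779,2.0000)
cross product → J_v[:, 2] = (1.4142,-1.4142,3.4641)
J_ω[:, 2] = z_2
entry J[3][2] = 0.7071

0.707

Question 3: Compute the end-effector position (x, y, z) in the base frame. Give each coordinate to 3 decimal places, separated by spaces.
after link 1: o_1 = (0.0000, -4.0000, 2.0000)
after link 2: o_2 = (0.7071, -4.7071, 2.0000)
after link 3: o_3 = (1.0860, 0.5708, 4.0000)

1.086 0.571 4.000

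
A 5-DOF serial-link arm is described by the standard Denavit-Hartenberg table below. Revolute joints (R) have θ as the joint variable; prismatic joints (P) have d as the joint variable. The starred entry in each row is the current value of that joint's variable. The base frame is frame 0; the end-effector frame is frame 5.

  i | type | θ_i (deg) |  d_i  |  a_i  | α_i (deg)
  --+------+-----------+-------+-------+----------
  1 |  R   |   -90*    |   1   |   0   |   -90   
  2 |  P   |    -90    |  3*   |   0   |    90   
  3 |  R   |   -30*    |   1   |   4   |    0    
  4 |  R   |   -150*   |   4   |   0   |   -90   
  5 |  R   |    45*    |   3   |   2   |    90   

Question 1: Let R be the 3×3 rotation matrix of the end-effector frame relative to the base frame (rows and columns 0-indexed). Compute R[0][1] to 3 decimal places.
End-effector y-axis (col 1 of R) = (-1.0000,0.0000,-0.0000)
R[0][1] = -1.0000

-1.000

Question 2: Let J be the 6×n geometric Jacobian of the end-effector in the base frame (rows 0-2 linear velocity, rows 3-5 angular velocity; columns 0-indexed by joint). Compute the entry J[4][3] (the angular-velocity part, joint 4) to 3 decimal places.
axis z_3 = (-0.0000,1.0000,0.0000); lever o_n−o_3 = (-3.0000,2.5858,-1.4142)
cross product → J_v[:, 3] = (-1.4142,-0.0000,3.0000)
J_ω[:, 3] = z_3
entry J[4][3] = 1.0000

1.000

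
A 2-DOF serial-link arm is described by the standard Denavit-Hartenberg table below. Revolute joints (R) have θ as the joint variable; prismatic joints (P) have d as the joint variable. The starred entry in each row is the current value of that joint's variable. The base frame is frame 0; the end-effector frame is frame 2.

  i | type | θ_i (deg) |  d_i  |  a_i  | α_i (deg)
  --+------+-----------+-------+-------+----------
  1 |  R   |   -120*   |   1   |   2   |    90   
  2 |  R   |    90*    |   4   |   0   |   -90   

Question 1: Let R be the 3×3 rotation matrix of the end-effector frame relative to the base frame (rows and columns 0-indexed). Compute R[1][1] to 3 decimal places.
End-effector y-axis (col 1 of R) = (0.8660,-0.5000,-0.0000)
R[1][1] = -0.5000

-0.500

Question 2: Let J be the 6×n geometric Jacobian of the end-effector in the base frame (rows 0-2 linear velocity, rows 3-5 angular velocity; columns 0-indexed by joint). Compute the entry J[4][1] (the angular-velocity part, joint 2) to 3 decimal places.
axis z_1 = (-0.8660,0.5000,0.0000); lever o_n−o_1 = (-3.4641,2.0000,0.0000)
cross product → J_v[:, 1] = (-0.0000,-0.0000,0.0000)
J_ω[:, 1] = z_1
entry J[4][1] = 0.5000

0.500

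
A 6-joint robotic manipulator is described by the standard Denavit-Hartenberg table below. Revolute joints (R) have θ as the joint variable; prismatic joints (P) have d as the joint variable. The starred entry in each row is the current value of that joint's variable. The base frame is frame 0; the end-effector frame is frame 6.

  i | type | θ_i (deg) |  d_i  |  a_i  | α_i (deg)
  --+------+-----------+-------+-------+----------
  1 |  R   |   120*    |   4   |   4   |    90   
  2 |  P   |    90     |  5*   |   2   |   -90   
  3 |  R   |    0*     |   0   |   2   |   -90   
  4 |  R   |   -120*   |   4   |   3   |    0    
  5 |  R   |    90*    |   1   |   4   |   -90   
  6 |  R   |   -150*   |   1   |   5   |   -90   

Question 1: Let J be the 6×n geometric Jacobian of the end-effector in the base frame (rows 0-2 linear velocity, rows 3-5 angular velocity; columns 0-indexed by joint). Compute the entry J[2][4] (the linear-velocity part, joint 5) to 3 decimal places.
axis z_4 = (-0.8660,-0.5000,-0.0000); lever o_n−o_4 = (-3.5466,-0.8571,0.2141)
cross product → J_v[:, 4] = (-0.1071,0.1854,-1.0311)
J_ω[:, 4] = z_4
entry J[2][4] = -1.0311

-1.031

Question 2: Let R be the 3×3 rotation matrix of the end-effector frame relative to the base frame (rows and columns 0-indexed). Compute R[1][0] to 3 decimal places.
End-effector x-axis (col 0 of R) = (-0.6495,0.1250,-0.7500)
R[1][0] = 0.1250

0.125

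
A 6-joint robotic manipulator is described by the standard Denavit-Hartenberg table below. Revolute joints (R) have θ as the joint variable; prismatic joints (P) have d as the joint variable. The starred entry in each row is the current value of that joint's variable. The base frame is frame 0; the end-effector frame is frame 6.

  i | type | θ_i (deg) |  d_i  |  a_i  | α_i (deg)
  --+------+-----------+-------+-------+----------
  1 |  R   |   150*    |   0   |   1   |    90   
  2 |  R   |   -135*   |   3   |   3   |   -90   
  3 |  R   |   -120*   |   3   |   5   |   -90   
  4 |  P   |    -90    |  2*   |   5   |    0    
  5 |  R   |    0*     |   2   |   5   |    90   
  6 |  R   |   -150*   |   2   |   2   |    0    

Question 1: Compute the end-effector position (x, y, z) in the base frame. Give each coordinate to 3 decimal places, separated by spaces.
-1.708 9.182 -10.865

after link 1: o_1 = (-0.8660, 0.5000, 0.0000)
after link 2: o_2 = (2.4711, 2.0374, -2.1213)
after link 3: o_3 = (1.2681, 7.7320, -2.4749)
after link 4: o_4 = (-0.2331, 9.7534, -7.2352)
after link 5: o_5 = (-1.7343, 11.7748, -11.9954)
after link 6: o_6 = (-1.7076, 9.1820, -10.8654)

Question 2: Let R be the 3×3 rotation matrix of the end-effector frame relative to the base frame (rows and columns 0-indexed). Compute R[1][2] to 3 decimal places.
-0.927

End-effector z-axis (col 2 of R) = (-0.1268,-0.9268,-0.3536)
R[1][2] = -0.9268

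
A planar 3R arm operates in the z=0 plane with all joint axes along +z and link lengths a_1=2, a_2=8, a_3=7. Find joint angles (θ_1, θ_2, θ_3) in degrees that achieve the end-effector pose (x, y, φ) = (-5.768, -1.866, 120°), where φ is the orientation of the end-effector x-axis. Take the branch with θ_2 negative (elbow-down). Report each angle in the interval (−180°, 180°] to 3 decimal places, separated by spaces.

wrist centre = target − a_3·(cos φ, sin φ) = (-2.2680, -7.9282)
cos θ_2 = (67.9998−2²−8²)/(2·2·8) = -0.0000; θ_2 = -90.0003° (elbow-down)
β = atan2(-7.9282,-2.2680) = -105.9641°; ψ = atan2(-8.0000,2.0000) = -75.9640°
θ_1 = β − ψ = -30.0001°
θ_3 = φ − θ_1 − θ_2 = -119.9996° (wrapped to (-180°,180°])

-30.000 -90.000 -120.000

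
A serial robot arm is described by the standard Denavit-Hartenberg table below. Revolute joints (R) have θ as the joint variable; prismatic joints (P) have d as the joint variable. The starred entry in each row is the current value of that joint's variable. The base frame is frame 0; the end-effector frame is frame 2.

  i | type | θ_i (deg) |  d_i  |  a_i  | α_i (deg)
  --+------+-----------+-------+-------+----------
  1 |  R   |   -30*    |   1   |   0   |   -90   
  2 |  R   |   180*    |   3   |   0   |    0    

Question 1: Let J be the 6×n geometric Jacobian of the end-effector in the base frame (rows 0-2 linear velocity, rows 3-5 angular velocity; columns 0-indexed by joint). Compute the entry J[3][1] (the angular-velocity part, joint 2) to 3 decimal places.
axis z_1 = (0.5000,0.8660,0.0000); lever o_n−o_1 = (1.5000,2.5981,0.0000)
cross product → J_v[:, 1] = (0.0000,-0.0000,0.0000)
J_ω[:, 1] = z_1
entry J[3][1] = 0.5000

0.500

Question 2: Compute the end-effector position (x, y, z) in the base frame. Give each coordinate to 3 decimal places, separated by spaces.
after link 1: o_1 = (0.0000, 0.0000, 1.0000)
after link 2: o_2 = (1.5000, 2.5981, 1.0000)

1.500 2.598 1.000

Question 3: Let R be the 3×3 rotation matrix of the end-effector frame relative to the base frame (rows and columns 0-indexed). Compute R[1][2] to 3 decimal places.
0.866

End-effector z-axis (col 2 of R) = (0.5000,0.8660,0.0000)
R[1][2] = 0.8660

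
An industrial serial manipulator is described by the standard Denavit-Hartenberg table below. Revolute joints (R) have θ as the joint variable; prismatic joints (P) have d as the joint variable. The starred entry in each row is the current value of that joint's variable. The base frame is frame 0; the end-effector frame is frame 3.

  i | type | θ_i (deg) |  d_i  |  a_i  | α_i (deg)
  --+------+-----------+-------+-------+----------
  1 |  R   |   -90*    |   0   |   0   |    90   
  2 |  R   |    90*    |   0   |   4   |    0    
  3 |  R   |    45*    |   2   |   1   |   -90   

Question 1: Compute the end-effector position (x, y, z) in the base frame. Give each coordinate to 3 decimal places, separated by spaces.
after link 1: o_1 = (0.0000, 0.0000, 0.0000)
after link 2: o_2 = (0.0000, -0.0000, 4.0000)
after link 3: o_3 = (-2.0000, 0.7071, 4.7071)

-2.000 0.707 4.707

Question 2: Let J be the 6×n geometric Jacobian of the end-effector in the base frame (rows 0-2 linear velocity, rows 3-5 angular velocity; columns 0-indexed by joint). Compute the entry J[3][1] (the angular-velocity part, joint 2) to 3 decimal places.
axis z_1 = (-1.0000,-0.0000,0.0000); lever o_n−o_1 = (-2.0000,0.7071,4.7071)
cross product → J_v[:, 1] = (-0.0000,4.7071,-0.7071)
J_ω[:, 1] = z_1
entry J[3][1] = -1.0000

-1.000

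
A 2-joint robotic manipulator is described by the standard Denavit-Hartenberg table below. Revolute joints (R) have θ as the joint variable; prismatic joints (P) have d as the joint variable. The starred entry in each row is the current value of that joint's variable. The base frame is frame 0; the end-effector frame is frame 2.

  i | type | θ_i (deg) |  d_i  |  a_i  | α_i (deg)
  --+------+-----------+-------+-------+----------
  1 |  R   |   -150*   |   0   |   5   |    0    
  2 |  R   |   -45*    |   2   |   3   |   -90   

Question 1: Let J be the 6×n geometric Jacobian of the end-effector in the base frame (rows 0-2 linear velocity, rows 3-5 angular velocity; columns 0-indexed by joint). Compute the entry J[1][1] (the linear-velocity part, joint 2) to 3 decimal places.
-2.898

axis z_1 = (0.0000,0.0000,1.0000); lever o_n−o_1 = (-2.8978,0.7765,2.0000)
cross product → J_v[:, 1] = (-0.7765,-2.8978,0.0000)
J_ω[:, 1] = z_1
entry J[1][1] = -2.8978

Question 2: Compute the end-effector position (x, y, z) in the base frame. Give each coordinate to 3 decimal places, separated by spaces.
-7.228 -1.724 2.000

after link 1: o_1 = (-4.3301, -2.5000, 0.0000)
after link 2: o_2 = (-7.2279, -1.7235, 2.0000)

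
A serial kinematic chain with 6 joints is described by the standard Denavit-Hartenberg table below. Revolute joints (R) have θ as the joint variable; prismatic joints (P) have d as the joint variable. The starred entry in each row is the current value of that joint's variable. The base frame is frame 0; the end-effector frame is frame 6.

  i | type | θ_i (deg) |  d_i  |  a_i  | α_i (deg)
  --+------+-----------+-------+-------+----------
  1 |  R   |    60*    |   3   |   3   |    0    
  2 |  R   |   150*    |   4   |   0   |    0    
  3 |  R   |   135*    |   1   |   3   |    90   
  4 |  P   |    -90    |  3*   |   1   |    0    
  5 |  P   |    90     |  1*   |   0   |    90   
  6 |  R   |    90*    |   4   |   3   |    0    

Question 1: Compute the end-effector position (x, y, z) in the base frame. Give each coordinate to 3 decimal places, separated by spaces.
after link 1: o_1 = (1.5000, 2.5981, 3.0000)
after link 2: o_2 = (1.5000, 2.5981, 7.0000)
after link 3: o_3 = (4.3978, 1.8216, 8.0000)
after link 4: o_4 = (3.6213, -1.0762, 7.0000)
after link 5: o_5 = (3.3625, -2.0421, 7.0000)
after link 6: o_6 = (2.5860, -4.9399, 3.0000)

2.586 -4.940 3.000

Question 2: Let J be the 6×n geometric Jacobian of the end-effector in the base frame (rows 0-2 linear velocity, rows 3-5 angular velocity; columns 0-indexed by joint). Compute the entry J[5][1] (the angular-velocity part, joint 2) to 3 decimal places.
axis z_1 = (0.0000,0.0000,1.0000); lever o_n−o_1 = (1.0860,-7.5379,0.0000)
cross product → J_v[:, 1] = (7.5379,1.0860,-0.0000)
J_ω[:, 1] = z_1
entry J[5][1] = 1.0000

1.000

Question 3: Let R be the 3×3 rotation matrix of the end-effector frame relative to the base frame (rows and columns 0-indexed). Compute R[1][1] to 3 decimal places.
0.259

End-effector y-axis (col 1 of R) = (-0.9659,0.2588,0.0000)
R[1][1] = 0.2588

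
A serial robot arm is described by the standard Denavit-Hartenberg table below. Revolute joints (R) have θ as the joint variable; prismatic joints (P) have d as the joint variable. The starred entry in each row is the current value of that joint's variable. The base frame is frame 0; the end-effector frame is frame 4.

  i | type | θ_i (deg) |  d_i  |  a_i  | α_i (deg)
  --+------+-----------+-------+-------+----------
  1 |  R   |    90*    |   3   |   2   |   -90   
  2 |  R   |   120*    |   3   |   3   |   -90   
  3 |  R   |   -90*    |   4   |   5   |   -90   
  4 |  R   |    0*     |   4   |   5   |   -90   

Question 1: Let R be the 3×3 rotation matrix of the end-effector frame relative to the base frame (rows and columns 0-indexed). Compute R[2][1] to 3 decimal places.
0.866

End-effector y-axis (col 1 of R) = (0.0000,0.5000,0.8660)
R[2][1] = 0.8660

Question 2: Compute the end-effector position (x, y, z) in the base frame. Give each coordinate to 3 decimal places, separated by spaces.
after link 1: o_1 = (0.0000, 2.0000, 3.0000)
after link 2: o_2 = (-3.0000, 0.5000, 0.4019)
after link 3: o_3 = (-8.0000, -2.9641, 2.4019)
after link 4: o_4 = (-13.0000, -4.9641, -1.0622)

-13.000 -4.964 -1.062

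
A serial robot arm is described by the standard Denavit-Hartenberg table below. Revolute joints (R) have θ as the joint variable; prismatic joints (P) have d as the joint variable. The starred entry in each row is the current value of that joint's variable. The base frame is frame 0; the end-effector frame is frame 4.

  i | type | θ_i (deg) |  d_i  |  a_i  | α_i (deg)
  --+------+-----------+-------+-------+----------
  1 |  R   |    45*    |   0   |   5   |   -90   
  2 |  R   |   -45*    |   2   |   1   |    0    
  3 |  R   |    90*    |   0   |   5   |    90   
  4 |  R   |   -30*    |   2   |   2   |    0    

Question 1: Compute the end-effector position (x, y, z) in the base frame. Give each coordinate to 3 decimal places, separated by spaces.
after link 1: o_1 = (3.5355, 3.5355, 0.0000)
after link 2: o_2 = (2.6213, 5.4497, 0.7071)
after link 3: o_3 = (5.1213, 7.9497, -2.8284)
after link 4: o_4 = (7.6945, 9.1087, -2.6390)

7.694 9.109 -2.639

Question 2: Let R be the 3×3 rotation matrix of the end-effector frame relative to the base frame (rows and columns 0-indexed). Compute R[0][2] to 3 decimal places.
0.500

End-effector z-axis (col 2 of R) = (0.5000,0.5000,0.7071)
R[0][2] = 0.5000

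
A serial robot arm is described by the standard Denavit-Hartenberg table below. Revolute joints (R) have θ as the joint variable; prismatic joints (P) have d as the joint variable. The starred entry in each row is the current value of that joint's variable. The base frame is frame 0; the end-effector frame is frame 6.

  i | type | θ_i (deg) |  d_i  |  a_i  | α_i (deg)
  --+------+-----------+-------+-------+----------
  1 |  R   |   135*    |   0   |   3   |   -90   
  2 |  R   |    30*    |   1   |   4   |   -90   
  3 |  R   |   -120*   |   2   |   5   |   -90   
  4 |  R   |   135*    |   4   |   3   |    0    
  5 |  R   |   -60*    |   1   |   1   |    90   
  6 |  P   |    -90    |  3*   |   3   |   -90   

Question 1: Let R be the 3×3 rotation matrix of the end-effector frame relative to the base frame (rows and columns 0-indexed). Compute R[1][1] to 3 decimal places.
0.979

End-effector y-axis (col 1 of R) = (0.2042,0.9788,-0.0173)
R[1][1] = 0.9788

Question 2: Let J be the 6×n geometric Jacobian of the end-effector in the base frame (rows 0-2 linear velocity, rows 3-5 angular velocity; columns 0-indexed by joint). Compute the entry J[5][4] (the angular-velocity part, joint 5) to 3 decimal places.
axis z_4 = (-0.8839,0.1768,-0.4330); lever o_n−o_4 = (0.7343,-3.1861,1.8193)
cross product → J_v[:, 4] = (-1.0580,1.2901,2.6863)
J_ω[:, 4] = z_4
entry J[5][4] = -0.4330

-0.433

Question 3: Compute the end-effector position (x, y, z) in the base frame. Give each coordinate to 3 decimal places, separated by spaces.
-9.003 -1.217 -1.088

after link 1: o_1 = (-2.1213, 2.1213, 0.0000)
after link 2: o_2 = (-5.2779, 3.8637, -2.0000)
after link 3: o_3 = (-6.1017, -1.4362, -2.4821)
after link 4: o_4 = (-9.7378, 1.9695, -2.9073)
after link 5: o_5 = (-11.0424, 2.2500, -2.4391)
after link 6: o_6 = (-9.0035, -1.2166, -1.0881)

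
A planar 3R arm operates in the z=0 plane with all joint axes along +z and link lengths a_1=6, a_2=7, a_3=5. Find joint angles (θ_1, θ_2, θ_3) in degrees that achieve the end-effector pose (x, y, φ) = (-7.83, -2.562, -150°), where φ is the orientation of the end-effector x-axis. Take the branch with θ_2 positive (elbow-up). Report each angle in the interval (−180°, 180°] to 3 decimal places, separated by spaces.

89.996 150.001 -29.997

wrist centre = target − a_3·(cos φ, sin φ) = (-3.4999, -0.0620)
cos θ_2 = (12.2530−6²−7²)/(2·6·7) = -0.8660; θ_2 = 150.0012° (elbow-up)
β = atan2(-0.0620,-3.4999) = -178.9851°; ψ = atan2(3.4999,-0.0623) = 91.0190°
θ_1 = β − ψ = -270.0042°
θ_3 = φ − θ_1 − θ_2 = -29.9971° (wrapped to (-180°,180°])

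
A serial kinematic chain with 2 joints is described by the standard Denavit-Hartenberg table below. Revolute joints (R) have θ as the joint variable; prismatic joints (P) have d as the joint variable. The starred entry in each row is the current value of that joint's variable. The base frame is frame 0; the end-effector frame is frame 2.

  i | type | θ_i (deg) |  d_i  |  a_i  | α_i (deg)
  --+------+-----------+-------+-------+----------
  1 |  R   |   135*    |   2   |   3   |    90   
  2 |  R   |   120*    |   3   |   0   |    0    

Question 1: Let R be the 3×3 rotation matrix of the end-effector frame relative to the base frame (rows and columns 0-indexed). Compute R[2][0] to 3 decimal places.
End-effector x-axis (col 0 of R) = (0.3536,-0.3536,0.8660)
R[2][0] = 0.8660

0.866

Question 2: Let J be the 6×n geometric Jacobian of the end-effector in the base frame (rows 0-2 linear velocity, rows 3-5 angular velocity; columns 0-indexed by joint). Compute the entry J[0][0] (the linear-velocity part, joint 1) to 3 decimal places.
-4.243

axis z_0 = ẑ; lever o_n−o_0 = (0.0000,4.2426,2.0000)
cross product → J_v[:, 0] = (-4.2426,0.0000,0.0000)
J_ω[:, 0] = z_0
entry J[0][0] = -4.2426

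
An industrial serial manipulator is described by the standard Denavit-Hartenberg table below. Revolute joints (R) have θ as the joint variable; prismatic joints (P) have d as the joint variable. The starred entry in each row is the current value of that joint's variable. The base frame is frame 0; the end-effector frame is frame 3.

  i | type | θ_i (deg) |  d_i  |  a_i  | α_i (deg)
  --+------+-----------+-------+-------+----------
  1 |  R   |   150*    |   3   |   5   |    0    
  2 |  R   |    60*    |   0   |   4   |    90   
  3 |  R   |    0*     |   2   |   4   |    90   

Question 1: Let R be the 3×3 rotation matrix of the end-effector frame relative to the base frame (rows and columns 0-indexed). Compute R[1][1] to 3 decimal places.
0.866

End-effector y-axis (col 1 of R) = (-0.5000,0.8660,0.0000)
R[1][1] = 0.8660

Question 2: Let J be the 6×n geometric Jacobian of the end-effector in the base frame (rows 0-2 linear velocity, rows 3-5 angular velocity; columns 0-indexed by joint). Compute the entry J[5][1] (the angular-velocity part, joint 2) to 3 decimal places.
1.000

axis z_1 = (0.0000,0.0000,1.0000); lever o_n−o_1 = (-7.9282,-2.2679,0.0000)
cross product → J_v[:, 1] = (2.2679,-7.9282,0.0000)
J_ω[:, 1] = z_1
entry J[5][1] = 1.0000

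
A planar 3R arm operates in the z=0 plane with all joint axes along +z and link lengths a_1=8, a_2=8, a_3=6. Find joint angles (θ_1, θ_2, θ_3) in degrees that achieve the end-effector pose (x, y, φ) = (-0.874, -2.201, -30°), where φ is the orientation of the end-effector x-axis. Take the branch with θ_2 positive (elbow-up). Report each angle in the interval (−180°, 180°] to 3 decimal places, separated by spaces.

wrist centre = target − a_3·(cos φ, sin φ) = (-6.0702, 0.7990)
cos θ_2 = (37.4852−8²−8²)/(2·8·8) = -0.7071; θ_2 = 135.0033° (elbow-up)
β = atan2(0.7990,-6.0702) = 172.5014°; ψ = atan2(5.6565,2.3428) = 67.5016°
θ_1 = β − ψ = 104.9998°
θ_3 = φ − θ_1 − θ_2 = 89.9970° (wrapped to (-180°,180°])

105.000 135.003 89.997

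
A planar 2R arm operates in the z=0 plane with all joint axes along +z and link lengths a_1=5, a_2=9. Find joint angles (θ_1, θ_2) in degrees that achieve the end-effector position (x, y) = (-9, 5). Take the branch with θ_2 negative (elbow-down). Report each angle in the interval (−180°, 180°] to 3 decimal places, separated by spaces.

-148.109 -90.000

cos θ_2 = (106.0000−5²−9²)/(2·5·9) = 0.0000; θ_2 = -90.0000° (elbow-down)
β = atan2(5.0000,-9.0000) = 150.9454°; ψ = atan2(-9.0000,5.0000) = -60.9454°
θ_1 = β − ψ = 211.8908°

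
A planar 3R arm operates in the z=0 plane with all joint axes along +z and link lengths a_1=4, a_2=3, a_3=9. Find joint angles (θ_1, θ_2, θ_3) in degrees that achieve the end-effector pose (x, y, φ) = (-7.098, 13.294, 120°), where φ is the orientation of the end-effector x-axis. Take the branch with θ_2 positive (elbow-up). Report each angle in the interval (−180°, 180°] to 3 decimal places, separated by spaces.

wrist centre = target − a_3·(cos φ, sin φ) = (-2.5980, 5.4998)
cos θ_2 = (36.9971−4²−3²)/(2·4·3) = 0.4999; θ_2 = 60.0080° (elbow-up)
β = atan2(5.4998,-2.5980) = 115.2853°; ψ = atan2(2.5983,5.4996) = 25.2882°
θ_1 = β − ψ = 89.9970°
θ_3 = φ − θ_1 − θ_2 = -30.0050° (wrapped to (-180°,180°])

89.997 60.008 -30.005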